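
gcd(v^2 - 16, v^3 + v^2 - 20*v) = v - 4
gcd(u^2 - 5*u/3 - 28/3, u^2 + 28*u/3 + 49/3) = u + 7/3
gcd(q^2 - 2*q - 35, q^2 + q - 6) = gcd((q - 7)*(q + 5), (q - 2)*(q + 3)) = 1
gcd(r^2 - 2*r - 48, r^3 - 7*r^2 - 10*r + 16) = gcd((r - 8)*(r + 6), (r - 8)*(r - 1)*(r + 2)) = r - 8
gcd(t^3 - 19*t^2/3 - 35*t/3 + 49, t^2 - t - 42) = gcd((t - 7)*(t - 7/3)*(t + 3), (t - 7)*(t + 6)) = t - 7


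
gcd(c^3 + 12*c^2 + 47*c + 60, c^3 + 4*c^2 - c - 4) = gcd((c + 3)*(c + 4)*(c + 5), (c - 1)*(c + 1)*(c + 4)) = c + 4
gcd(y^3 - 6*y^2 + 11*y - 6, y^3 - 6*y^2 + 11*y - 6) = y^3 - 6*y^2 + 11*y - 6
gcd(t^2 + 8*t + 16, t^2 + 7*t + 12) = t + 4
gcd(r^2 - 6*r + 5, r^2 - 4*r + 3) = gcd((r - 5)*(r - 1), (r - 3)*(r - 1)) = r - 1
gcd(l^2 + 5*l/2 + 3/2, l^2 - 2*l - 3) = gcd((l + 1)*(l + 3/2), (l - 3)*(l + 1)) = l + 1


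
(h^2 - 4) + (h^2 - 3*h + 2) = 2*h^2 - 3*h - 2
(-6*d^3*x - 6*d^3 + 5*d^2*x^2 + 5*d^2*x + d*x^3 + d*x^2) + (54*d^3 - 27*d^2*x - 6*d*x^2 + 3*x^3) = -6*d^3*x + 48*d^3 + 5*d^2*x^2 - 22*d^2*x + d*x^3 - 5*d*x^2 + 3*x^3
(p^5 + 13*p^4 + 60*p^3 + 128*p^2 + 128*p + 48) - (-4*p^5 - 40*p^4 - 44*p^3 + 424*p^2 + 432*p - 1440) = 5*p^5 + 53*p^4 + 104*p^3 - 296*p^2 - 304*p + 1488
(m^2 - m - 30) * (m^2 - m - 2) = m^4 - 2*m^3 - 31*m^2 + 32*m + 60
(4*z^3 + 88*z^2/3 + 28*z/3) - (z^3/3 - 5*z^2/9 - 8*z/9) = 11*z^3/3 + 269*z^2/9 + 92*z/9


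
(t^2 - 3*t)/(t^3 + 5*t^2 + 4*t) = (t - 3)/(t^2 + 5*t + 4)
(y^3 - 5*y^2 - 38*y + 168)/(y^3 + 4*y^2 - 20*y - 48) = (y - 7)/(y + 2)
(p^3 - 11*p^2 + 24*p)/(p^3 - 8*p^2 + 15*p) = (p - 8)/(p - 5)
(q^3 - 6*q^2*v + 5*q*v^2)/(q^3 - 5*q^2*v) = (q - v)/q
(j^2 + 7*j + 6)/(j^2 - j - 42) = (j + 1)/(j - 7)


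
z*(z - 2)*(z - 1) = z^3 - 3*z^2 + 2*z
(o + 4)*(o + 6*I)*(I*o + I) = I*o^3 - 6*o^2 + 5*I*o^2 - 30*o + 4*I*o - 24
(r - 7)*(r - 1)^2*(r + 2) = r^4 - 7*r^3 - 3*r^2 + 23*r - 14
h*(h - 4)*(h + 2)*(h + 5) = h^4 + 3*h^3 - 18*h^2 - 40*h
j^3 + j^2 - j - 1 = (j - 1)*(j + 1)^2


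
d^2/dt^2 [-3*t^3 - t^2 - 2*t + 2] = -18*t - 2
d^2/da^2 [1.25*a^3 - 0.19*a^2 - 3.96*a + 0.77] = 7.5*a - 0.38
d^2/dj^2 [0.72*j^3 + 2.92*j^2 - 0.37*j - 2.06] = 4.32*j + 5.84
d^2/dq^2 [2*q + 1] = 0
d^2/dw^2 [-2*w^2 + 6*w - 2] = -4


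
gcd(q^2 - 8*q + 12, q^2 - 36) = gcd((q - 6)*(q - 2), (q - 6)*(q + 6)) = q - 6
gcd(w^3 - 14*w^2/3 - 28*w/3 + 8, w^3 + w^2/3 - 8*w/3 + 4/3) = w^2 + 4*w/3 - 4/3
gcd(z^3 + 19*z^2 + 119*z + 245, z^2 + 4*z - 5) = z + 5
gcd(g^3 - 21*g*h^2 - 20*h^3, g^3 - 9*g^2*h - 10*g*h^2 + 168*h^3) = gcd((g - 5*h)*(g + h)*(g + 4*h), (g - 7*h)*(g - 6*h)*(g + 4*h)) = g + 4*h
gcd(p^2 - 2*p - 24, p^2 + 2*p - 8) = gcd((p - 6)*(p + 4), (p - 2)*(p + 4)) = p + 4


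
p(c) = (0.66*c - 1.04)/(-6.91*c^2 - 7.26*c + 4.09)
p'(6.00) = 0.00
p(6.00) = -0.01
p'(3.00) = -0.00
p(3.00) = -0.01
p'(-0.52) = 0.11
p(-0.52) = -0.23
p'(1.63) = -0.02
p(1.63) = -0.00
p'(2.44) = -0.00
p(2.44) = -0.01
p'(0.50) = -6.78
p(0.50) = 0.56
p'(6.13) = 0.00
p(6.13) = -0.01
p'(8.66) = 0.00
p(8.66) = -0.01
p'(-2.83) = 0.08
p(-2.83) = 0.09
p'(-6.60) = 0.00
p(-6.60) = 0.02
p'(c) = (0.66*c - 1.04)*(13.82*c + 7.26)/(-6.91*c^2 - 7.26*c + 4.09)^2 + 0.66/(-6.91*c^2 - 7.26*c + 4.09) = (4.5606*c^2 - 14.3728*c - 4.851)/(47.7481*c^4 + 100.3332*c^3 - 3.8162*c^2 - 59.3868*c + 16.7281)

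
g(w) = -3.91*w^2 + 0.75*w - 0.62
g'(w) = 0.75 - 7.82*w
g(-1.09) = -6.08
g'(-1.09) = 9.27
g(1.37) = -6.93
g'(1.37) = -9.96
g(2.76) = -28.33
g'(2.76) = -20.83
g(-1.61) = -11.96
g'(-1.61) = 13.34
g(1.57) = -9.08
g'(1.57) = -11.53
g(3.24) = -39.24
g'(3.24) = -24.59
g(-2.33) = -23.59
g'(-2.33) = 18.97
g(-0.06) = -0.68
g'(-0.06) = 1.22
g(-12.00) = -572.66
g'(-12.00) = 94.59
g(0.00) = -0.62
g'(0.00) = 0.75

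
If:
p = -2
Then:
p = -2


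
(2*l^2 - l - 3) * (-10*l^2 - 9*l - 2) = -20*l^4 - 8*l^3 + 35*l^2 + 29*l + 6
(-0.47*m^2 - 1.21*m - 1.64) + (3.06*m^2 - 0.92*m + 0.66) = 2.59*m^2 - 2.13*m - 0.98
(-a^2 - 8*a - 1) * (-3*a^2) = 3*a^4 + 24*a^3 + 3*a^2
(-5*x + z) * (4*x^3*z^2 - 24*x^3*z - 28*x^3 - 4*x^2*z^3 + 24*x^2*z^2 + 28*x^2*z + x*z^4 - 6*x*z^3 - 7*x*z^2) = -20*x^4*z^2 + 120*x^4*z + 140*x^4 + 24*x^3*z^3 - 144*x^3*z^2 - 168*x^3*z - 9*x^2*z^4 + 54*x^2*z^3 + 63*x^2*z^2 + x*z^5 - 6*x*z^4 - 7*x*z^3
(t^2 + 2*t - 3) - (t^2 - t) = 3*t - 3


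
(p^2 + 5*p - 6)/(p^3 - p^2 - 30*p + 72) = (p - 1)/(p^2 - 7*p + 12)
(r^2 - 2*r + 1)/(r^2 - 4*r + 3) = (r - 1)/(r - 3)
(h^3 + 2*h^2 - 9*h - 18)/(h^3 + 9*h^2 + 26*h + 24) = (h - 3)/(h + 4)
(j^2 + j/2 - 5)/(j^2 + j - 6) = (j + 5/2)/(j + 3)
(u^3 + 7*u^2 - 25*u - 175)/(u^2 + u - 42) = (u^2 - 25)/(u - 6)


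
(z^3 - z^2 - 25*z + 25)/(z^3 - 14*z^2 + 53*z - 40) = (z + 5)/(z - 8)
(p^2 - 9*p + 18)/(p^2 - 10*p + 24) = (p - 3)/(p - 4)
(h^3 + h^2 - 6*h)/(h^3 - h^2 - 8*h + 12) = h/(h - 2)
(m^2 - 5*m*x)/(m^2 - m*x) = (m - 5*x)/(m - x)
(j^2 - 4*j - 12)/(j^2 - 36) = (j + 2)/(j + 6)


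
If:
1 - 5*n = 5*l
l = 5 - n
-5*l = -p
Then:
No Solution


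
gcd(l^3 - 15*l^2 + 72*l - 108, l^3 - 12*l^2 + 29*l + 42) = l - 6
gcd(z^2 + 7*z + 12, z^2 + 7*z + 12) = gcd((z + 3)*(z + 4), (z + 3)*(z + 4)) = z^2 + 7*z + 12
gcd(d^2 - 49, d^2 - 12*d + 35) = d - 7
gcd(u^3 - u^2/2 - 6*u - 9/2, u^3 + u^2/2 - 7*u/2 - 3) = u^2 + 5*u/2 + 3/2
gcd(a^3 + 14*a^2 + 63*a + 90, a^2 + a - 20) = a + 5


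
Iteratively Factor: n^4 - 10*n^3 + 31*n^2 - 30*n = (n - 2)*(n^3 - 8*n^2 + 15*n) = (n - 3)*(n - 2)*(n^2 - 5*n) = n*(n - 3)*(n - 2)*(n - 5)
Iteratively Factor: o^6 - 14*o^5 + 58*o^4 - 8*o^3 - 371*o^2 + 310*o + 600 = (o + 2)*(o^5 - 16*o^4 + 90*o^3 - 188*o^2 + 5*o + 300) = (o + 1)*(o + 2)*(o^4 - 17*o^3 + 107*o^2 - 295*o + 300) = (o - 5)*(o + 1)*(o + 2)*(o^3 - 12*o^2 + 47*o - 60) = (o - 5)*(o - 4)*(o + 1)*(o + 2)*(o^2 - 8*o + 15) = (o - 5)^2*(o - 4)*(o + 1)*(o + 2)*(o - 3)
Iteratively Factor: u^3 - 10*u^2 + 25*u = (u - 5)*(u^2 - 5*u) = u*(u - 5)*(u - 5)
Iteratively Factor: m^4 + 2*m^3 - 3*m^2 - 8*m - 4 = (m - 2)*(m^3 + 4*m^2 + 5*m + 2) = (m - 2)*(m + 2)*(m^2 + 2*m + 1) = (m - 2)*(m + 1)*(m + 2)*(m + 1)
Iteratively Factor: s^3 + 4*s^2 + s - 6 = (s + 2)*(s^2 + 2*s - 3) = (s - 1)*(s + 2)*(s + 3)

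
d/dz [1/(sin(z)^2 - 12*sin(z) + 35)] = 2*(6 - sin(z))*cos(z)/(sin(z)^2 - 12*sin(z) + 35)^2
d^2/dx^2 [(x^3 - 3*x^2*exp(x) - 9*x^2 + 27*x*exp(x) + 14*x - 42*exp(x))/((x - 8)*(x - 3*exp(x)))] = 12/(x^3 - 24*x^2 + 192*x - 512)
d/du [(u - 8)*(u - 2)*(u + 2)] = 3*u^2 - 16*u - 4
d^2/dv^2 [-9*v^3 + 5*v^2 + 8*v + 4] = 10 - 54*v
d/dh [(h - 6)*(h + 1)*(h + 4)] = 3*h^2 - 2*h - 26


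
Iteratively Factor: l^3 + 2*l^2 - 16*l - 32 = (l + 2)*(l^2 - 16) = (l - 4)*(l + 2)*(l + 4)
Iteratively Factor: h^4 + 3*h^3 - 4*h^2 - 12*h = (h)*(h^3 + 3*h^2 - 4*h - 12) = h*(h - 2)*(h^2 + 5*h + 6) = h*(h - 2)*(h + 2)*(h + 3)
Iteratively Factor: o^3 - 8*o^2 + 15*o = (o)*(o^2 - 8*o + 15) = o*(o - 3)*(o - 5)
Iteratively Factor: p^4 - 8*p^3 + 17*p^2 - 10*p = (p - 2)*(p^3 - 6*p^2 + 5*p) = (p - 2)*(p - 1)*(p^2 - 5*p) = p*(p - 2)*(p - 1)*(p - 5)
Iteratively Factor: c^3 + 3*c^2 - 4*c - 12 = (c + 3)*(c^2 - 4) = (c + 2)*(c + 3)*(c - 2)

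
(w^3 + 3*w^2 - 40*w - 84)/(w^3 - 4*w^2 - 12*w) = (w + 7)/w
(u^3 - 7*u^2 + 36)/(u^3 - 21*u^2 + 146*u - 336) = (u^2 - u - 6)/(u^2 - 15*u + 56)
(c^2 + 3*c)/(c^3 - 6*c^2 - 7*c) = (c + 3)/(c^2 - 6*c - 7)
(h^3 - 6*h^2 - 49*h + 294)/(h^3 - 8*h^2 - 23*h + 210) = (h + 7)/(h + 5)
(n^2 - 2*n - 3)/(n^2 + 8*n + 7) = (n - 3)/(n + 7)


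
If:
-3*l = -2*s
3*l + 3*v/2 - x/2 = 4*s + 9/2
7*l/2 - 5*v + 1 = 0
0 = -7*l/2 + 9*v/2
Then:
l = 18/7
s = 27/7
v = 2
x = -129/7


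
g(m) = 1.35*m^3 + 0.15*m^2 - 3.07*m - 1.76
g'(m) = 4.05*m^2 + 0.3*m - 3.07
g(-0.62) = -0.12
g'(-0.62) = -1.70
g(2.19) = 6.42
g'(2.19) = 17.01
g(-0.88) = 0.14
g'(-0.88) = -0.20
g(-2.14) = -7.73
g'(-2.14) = 14.84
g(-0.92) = 0.14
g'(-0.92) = 0.08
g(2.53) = 13.30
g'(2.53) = 23.61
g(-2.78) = -21.07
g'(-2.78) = 27.40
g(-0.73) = 0.04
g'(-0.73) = -1.13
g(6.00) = 276.82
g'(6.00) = 144.53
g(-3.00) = -27.65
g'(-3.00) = 32.48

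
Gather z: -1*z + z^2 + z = z^2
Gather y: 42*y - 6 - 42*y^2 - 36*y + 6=-42*y^2 + 6*y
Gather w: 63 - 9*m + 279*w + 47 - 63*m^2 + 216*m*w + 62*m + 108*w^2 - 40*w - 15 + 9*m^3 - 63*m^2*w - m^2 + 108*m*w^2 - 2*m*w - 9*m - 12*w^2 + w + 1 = 9*m^3 - 64*m^2 + 44*m + w^2*(108*m + 96) + w*(-63*m^2 + 214*m + 240) + 96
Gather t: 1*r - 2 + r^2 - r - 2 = r^2 - 4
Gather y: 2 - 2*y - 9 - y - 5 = -3*y - 12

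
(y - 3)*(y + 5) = y^2 + 2*y - 15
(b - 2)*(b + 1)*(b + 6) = b^3 + 5*b^2 - 8*b - 12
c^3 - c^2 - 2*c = c*(c - 2)*(c + 1)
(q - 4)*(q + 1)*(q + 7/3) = q^3 - 2*q^2/3 - 11*q - 28/3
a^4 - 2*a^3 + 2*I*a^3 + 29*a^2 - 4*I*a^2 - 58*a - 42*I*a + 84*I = (a - 2)*(a - 3*I)*(a - 2*I)*(a + 7*I)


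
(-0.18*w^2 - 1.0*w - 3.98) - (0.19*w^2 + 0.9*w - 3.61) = -0.37*w^2 - 1.9*w - 0.37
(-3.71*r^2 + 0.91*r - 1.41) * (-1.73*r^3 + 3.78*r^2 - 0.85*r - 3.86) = 6.4183*r^5 - 15.5981*r^4 + 9.0326*r^3 + 8.2173*r^2 - 2.3141*r + 5.4426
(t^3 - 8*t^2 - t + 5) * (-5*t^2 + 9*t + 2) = -5*t^5 + 49*t^4 - 65*t^3 - 50*t^2 + 43*t + 10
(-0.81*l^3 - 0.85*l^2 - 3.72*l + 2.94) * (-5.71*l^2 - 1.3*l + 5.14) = 4.6251*l^5 + 5.9065*l^4 + 18.1828*l^3 - 16.3204*l^2 - 22.9428*l + 15.1116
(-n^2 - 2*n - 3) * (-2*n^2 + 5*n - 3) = 2*n^4 - n^3 - n^2 - 9*n + 9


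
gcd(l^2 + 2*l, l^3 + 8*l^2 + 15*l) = l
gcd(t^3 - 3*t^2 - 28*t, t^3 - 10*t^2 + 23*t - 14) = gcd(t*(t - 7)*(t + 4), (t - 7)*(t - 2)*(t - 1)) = t - 7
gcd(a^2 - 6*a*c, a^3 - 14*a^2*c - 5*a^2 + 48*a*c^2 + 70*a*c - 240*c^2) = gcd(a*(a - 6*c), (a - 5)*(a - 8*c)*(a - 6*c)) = a - 6*c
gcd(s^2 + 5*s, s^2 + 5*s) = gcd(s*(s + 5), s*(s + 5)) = s^2 + 5*s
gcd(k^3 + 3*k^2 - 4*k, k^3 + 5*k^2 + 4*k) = k^2 + 4*k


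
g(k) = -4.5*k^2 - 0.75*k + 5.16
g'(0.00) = -0.75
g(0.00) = 5.16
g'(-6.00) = 53.25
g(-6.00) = -152.34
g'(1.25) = -12.00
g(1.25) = -2.81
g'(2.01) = -18.84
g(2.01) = -14.53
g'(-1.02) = 8.43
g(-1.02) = 1.24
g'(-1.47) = 12.48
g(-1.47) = -3.46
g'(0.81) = -8.04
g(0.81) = 1.60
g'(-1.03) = 8.52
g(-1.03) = 1.16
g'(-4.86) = 42.99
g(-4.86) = -97.48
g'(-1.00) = 8.25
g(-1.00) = 1.41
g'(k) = -9.0*k - 0.75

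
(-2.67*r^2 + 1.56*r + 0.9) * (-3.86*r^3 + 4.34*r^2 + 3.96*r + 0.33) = 10.3062*r^5 - 17.6094*r^4 - 7.2768*r^3 + 9.2025*r^2 + 4.0788*r + 0.297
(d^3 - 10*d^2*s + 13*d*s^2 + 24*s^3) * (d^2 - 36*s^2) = d^5 - 10*d^4*s - 23*d^3*s^2 + 384*d^2*s^3 - 468*d*s^4 - 864*s^5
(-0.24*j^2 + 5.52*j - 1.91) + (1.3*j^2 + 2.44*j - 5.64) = 1.06*j^2 + 7.96*j - 7.55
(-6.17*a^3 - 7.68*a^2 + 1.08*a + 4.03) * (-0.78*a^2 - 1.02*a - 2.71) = 4.8126*a^5 + 12.2838*a^4 + 23.7119*a^3 + 16.5678*a^2 - 7.0374*a - 10.9213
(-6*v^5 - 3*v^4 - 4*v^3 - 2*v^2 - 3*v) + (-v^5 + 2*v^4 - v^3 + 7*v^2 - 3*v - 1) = -7*v^5 - v^4 - 5*v^3 + 5*v^2 - 6*v - 1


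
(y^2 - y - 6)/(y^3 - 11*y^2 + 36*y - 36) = (y + 2)/(y^2 - 8*y + 12)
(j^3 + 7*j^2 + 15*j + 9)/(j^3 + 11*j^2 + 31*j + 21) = (j + 3)/(j + 7)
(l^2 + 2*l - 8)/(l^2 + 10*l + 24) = (l - 2)/(l + 6)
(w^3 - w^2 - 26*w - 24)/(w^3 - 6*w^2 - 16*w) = (-w^3 + w^2 + 26*w + 24)/(w*(-w^2 + 6*w + 16))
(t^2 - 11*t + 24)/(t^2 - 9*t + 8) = (t - 3)/(t - 1)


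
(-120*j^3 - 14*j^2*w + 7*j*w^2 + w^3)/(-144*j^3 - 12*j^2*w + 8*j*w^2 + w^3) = (5*j + w)/(6*j + w)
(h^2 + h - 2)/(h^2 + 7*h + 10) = (h - 1)/(h + 5)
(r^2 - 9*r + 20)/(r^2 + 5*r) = (r^2 - 9*r + 20)/(r*(r + 5))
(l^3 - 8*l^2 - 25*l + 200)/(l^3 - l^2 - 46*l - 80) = (l - 5)/(l + 2)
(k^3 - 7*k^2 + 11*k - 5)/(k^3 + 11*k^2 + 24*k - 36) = (k^2 - 6*k + 5)/(k^2 + 12*k + 36)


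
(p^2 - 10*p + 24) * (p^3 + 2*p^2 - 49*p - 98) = p^5 - 8*p^4 - 45*p^3 + 440*p^2 - 196*p - 2352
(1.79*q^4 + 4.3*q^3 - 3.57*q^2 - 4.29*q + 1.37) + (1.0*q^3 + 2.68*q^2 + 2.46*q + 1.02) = 1.79*q^4 + 5.3*q^3 - 0.89*q^2 - 1.83*q + 2.39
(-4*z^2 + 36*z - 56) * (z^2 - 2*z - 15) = -4*z^4 + 44*z^3 - 68*z^2 - 428*z + 840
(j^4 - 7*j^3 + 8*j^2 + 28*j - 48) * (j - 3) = j^5 - 10*j^4 + 29*j^3 + 4*j^2 - 132*j + 144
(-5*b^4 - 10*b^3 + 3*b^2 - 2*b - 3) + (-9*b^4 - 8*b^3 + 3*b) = -14*b^4 - 18*b^3 + 3*b^2 + b - 3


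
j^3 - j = j*(j - 1)*(j + 1)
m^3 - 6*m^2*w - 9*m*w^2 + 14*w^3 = (m - 7*w)*(m - w)*(m + 2*w)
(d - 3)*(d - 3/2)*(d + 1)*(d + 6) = d^4 + 5*d^3/2 - 21*d^2 + 9*d/2 + 27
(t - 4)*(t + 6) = t^2 + 2*t - 24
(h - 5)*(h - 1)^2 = h^3 - 7*h^2 + 11*h - 5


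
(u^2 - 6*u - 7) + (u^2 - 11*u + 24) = 2*u^2 - 17*u + 17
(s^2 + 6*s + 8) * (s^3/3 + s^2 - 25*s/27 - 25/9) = s^5/3 + 3*s^4 + 209*s^3/27 - s^2/3 - 650*s/27 - 200/9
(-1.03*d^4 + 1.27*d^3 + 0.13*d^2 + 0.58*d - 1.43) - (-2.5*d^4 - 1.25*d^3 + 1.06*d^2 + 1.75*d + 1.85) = 1.47*d^4 + 2.52*d^3 - 0.93*d^2 - 1.17*d - 3.28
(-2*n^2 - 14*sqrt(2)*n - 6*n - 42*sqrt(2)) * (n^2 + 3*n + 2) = -2*n^4 - 14*sqrt(2)*n^3 - 12*n^3 - 84*sqrt(2)*n^2 - 22*n^2 - 154*sqrt(2)*n - 12*n - 84*sqrt(2)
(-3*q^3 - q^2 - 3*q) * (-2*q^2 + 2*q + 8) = 6*q^5 - 4*q^4 - 20*q^3 - 14*q^2 - 24*q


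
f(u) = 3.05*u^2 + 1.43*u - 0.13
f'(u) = 6.1*u + 1.43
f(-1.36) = 3.57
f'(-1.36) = -6.87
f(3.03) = 32.20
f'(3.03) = 19.91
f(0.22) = 0.33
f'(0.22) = 2.77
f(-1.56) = 5.06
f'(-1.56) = -8.09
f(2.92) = 30.05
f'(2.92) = 19.24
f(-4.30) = 50.12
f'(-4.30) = -24.80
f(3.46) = 41.33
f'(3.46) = 22.54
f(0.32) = 0.64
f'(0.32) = 3.38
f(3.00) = 31.61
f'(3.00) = 19.73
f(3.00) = 31.61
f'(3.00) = 19.73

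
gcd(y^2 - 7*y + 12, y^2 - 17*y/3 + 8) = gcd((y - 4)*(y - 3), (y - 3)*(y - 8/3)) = y - 3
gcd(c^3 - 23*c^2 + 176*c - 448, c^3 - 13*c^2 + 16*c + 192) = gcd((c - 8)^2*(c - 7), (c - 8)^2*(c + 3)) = c^2 - 16*c + 64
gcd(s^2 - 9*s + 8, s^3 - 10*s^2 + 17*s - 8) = s^2 - 9*s + 8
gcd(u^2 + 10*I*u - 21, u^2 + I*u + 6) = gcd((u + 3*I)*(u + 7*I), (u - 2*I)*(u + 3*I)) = u + 3*I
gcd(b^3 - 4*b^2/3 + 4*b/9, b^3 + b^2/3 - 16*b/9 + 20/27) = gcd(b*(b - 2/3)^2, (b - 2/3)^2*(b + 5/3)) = b^2 - 4*b/3 + 4/9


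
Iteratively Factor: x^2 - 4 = (x + 2)*(x - 2)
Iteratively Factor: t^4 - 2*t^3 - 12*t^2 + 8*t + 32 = (t + 2)*(t^3 - 4*t^2 - 4*t + 16) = (t - 2)*(t + 2)*(t^2 - 2*t - 8) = (t - 2)*(t + 2)^2*(t - 4)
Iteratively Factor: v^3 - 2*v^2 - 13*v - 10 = (v - 5)*(v^2 + 3*v + 2) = (v - 5)*(v + 2)*(v + 1)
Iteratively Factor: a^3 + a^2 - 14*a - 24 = (a - 4)*(a^2 + 5*a + 6) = (a - 4)*(a + 3)*(a + 2)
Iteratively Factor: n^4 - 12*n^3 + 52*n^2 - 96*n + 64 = (n - 2)*(n^3 - 10*n^2 + 32*n - 32) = (n - 2)^2*(n^2 - 8*n + 16) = (n - 4)*(n - 2)^2*(n - 4)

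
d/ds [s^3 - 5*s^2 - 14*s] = 3*s^2 - 10*s - 14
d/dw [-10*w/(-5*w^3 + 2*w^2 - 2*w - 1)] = 10*(-10*w^3 + 2*w^2 + 1)/(25*w^6 - 20*w^5 + 24*w^4 + 2*w^3 + 4*w + 1)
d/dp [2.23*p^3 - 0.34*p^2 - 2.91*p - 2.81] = 6.69*p^2 - 0.68*p - 2.91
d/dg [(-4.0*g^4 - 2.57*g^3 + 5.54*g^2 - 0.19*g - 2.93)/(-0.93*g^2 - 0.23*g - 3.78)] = (7.44*g^5 + 5.1501*g^4 + 61.6622*g^3 + 27.6929*g^2 - 47.3322*g + 0.0442999999999999)/(0.8649*g^4 + 0.4278*g^3 + 7.0837*g^2 + 1.7388*g + 14.2884)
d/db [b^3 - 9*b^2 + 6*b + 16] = 3*b^2 - 18*b + 6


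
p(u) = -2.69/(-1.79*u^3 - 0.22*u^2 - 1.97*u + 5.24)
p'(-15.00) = -0.00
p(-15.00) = -0.00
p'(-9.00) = -0.00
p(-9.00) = -0.00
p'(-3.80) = -0.02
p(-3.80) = -0.02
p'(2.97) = -0.06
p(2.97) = 0.05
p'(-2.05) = -0.11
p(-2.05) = -0.11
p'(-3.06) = -0.04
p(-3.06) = -0.04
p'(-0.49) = -0.20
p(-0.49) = -0.42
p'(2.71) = -0.08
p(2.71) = 0.07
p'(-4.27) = -0.01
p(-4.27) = -0.02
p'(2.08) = -0.28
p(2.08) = 0.17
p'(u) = -2.69*(5.37*u^2 + 0.44*u + 1.97)/(-1.79*u^3 - 0.22*u^2 - 1.97*u + 5.24)^2 = (-14.4453*u^2 - 1.1836*u - 5.2993)/(1.79*u^3 + 0.22*u^2 + 1.97*u - 5.24)^2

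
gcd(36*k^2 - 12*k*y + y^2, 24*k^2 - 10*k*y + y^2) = -6*k + y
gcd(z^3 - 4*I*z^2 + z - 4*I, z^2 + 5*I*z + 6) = z - I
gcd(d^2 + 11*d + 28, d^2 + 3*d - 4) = d + 4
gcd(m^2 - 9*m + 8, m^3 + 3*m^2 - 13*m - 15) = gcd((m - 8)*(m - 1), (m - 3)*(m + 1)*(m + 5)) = 1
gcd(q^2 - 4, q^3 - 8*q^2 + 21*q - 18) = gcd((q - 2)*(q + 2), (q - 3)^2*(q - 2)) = q - 2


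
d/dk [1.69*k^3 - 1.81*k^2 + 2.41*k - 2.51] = 5.07*k^2 - 3.62*k + 2.41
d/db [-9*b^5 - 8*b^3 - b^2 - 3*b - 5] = -45*b^4 - 24*b^2 - 2*b - 3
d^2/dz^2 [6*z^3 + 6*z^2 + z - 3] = 36*z + 12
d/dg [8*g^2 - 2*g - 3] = 16*g - 2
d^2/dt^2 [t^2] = 2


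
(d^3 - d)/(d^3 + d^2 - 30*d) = (d^2 - 1)/(d^2 + d - 30)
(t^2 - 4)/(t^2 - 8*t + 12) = (t + 2)/(t - 6)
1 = 1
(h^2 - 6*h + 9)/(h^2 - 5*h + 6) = (h - 3)/(h - 2)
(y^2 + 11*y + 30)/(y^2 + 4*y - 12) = (y + 5)/(y - 2)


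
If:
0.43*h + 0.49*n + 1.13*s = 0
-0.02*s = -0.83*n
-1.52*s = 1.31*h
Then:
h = 0.00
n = 0.00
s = 0.00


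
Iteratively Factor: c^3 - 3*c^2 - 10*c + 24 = (c - 4)*(c^2 + c - 6) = (c - 4)*(c - 2)*(c + 3)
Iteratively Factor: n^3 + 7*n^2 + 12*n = (n + 3)*(n^2 + 4*n) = (n + 3)*(n + 4)*(n)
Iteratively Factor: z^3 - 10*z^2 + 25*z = (z - 5)*(z^2 - 5*z) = z*(z - 5)*(z - 5)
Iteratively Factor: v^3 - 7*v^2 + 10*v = (v - 2)*(v^2 - 5*v) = v*(v - 2)*(v - 5)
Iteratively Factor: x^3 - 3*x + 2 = (x - 1)*(x^2 + x - 2) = (x - 1)^2*(x + 2)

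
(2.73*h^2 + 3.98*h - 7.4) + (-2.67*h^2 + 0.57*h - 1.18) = 0.0600000000000001*h^2 + 4.55*h - 8.58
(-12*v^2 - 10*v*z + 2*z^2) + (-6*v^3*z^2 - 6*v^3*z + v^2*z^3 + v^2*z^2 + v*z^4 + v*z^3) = -6*v^3*z^2 - 6*v^3*z + v^2*z^3 + v^2*z^2 - 12*v^2 + v*z^4 + v*z^3 - 10*v*z + 2*z^2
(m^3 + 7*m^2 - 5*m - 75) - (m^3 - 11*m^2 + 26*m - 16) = 18*m^2 - 31*m - 59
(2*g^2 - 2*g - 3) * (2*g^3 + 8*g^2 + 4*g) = 4*g^5 + 12*g^4 - 14*g^3 - 32*g^2 - 12*g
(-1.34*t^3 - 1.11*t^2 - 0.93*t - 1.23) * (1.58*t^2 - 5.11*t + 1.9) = -2.1172*t^5 + 5.0936*t^4 + 1.6567*t^3 + 0.6999*t^2 + 4.5183*t - 2.337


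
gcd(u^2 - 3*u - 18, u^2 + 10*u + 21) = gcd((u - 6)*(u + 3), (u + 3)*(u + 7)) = u + 3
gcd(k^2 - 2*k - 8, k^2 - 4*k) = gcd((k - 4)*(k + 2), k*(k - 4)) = k - 4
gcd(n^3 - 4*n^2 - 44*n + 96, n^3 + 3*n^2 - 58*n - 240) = n^2 - 2*n - 48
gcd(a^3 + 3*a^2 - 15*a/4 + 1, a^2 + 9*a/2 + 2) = a + 4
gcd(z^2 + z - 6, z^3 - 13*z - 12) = z + 3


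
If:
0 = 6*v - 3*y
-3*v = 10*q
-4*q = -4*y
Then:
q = 0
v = 0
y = 0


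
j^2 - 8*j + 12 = (j - 6)*(j - 2)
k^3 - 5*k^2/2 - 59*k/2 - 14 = (k - 7)*(k + 1/2)*(k + 4)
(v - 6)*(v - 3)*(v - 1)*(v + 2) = v^4 - 8*v^3 + 7*v^2 + 36*v - 36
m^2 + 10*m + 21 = (m + 3)*(m + 7)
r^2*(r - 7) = r^3 - 7*r^2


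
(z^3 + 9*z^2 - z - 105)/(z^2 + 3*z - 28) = (z^2 + 2*z - 15)/(z - 4)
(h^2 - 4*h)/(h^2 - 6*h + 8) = h/(h - 2)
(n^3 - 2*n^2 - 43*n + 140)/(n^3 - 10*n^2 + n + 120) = (n^2 + 3*n - 28)/(n^2 - 5*n - 24)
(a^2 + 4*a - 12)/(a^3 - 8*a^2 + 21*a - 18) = (a + 6)/(a^2 - 6*a + 9)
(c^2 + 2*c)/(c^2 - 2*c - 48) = c*(c + 2)/(c^2 - 2*c - 48)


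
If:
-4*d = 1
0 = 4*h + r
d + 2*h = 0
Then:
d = -1/4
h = 1/8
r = -1/2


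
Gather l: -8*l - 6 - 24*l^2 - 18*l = -24*l^2 - 26*l - 6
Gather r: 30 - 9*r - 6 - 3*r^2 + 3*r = -3*r^2 - 6*r + 24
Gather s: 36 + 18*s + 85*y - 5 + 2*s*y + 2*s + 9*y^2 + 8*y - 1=s*(2*y + 20) + 9*y^2 + 93*y + 30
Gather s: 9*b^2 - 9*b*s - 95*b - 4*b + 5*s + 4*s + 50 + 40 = 9*b^2 - 99*b + s*(9 - 9*b) + 90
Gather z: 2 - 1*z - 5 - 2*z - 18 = -3*z - 21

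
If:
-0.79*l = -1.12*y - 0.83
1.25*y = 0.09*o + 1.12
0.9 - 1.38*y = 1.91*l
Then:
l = 0.67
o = -16.20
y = -0.27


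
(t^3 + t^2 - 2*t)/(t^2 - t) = t + 2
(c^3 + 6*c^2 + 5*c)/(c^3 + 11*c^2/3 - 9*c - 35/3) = 3*c/(3*c - 7)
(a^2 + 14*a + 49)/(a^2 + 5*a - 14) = (a + 7)/(a - 2)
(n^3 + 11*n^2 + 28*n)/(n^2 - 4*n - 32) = n*(n + 7)/(n - 8)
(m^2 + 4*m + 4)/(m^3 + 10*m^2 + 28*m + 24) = 1/(m + 6)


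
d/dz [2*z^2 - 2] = 4*z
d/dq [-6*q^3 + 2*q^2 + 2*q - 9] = -18*q^2 + 4*q + 2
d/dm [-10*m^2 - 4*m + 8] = -20*m - 4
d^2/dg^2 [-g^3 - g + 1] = -6*g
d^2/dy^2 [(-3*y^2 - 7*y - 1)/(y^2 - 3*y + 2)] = 2*(-16*y^3 + 15*y^2 + 51*y - 61)/(y^6 - 9*y^5 + 33*y^4 - 63*y^3 + 66*y^2 - 36*y + 8)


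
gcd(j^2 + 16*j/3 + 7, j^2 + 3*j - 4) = 1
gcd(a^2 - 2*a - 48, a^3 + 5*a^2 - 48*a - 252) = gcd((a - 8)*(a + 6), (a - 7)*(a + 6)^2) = a + 6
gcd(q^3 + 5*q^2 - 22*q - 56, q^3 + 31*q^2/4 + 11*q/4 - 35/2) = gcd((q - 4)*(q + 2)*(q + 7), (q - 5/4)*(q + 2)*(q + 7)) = q^2 + 9*q + 14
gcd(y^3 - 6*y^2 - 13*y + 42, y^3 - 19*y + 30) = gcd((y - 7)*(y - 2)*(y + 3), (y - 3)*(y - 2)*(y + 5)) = y - 2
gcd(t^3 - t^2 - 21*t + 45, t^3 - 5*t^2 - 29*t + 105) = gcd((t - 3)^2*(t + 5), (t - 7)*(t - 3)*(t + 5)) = t^2 + 2*t - 15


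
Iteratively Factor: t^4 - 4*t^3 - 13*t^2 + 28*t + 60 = (t - 5)*(t^3 + t^2 - 8*t - 12) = (t - 5)*(t + 2)*(t^2 - t - 6) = (t - 5)*(t + 2)^2*(t - 3)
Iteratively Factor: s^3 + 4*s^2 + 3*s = (s)*(s^2 + 4*s + 3) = s*(s + 1)*(s + 3)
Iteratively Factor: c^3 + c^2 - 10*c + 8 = (c - 2)*(c^2 + 3*c - 4) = (c - 2)*(c - 1)*(c + 4)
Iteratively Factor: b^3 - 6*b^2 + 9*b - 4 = (b - 4)*(b^2 - 2*b + 1) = (b - 4)*(b - 1)*(b - 1)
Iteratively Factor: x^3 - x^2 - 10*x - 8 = (x + 1)*(x^2 - 2*x - 8) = (x + 1)*(x + 2)*(x - 4)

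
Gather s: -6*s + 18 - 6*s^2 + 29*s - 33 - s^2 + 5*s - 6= -7*s^2 + 28*s - 21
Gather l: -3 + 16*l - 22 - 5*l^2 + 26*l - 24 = -5*l^2 + 42*l - 49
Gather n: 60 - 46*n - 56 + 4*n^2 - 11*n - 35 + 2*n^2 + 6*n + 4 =6*n^2 - 51*n - 27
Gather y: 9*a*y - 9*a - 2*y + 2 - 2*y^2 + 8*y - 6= -9*a - 2*y^2 + y*(9*a + 6) - 4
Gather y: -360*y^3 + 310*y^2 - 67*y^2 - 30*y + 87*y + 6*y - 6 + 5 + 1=-360*y^3 + 243*y^2 + 63*y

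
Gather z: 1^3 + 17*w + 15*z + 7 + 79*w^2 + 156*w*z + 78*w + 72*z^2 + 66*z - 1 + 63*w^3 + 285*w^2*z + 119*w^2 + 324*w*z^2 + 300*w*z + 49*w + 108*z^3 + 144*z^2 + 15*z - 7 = 63*w^3 + 198*w^2 + 144*w + 108*z^3 + z^2*(324*w + 216) + z*(285*w^2 + 456*w + 96)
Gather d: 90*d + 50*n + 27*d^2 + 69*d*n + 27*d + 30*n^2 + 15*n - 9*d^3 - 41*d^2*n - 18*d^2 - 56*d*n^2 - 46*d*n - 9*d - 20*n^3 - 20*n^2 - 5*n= -9*d^3 + d^2*(9 - 41*n) + d*(-56*n^2 + 23*n + 108) - 20*n^3 + 10*n^2 + 60*n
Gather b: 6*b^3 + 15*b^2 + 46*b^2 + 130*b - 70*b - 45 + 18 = 6*b^3 + 61*b^2 + 60*b - 27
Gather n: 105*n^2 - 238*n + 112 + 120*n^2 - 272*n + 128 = 225*n^2 - 510*n + 240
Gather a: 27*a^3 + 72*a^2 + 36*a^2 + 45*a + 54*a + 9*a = 27*a^3 + 108*a^2 + 108*a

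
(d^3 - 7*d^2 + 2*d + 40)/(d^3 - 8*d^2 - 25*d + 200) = (d^2 - 2*d - 8)/(d^2 - 3*d - 40)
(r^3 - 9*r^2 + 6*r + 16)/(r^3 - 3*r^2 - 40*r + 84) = (r^2 - 7*r - 8)/(r^2 - r - 42)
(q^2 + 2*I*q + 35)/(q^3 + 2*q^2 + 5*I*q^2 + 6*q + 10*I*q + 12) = (q^2 + 2*I*q + 35)/(q^3 + q^2*(2 + 5*I) + q*(6 + 10*I) + 12)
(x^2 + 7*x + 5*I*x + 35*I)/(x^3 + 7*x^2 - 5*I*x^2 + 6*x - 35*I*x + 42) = (x + 5*I)/(x^2 - 5*I*x + 6)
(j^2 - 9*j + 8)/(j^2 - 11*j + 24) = (j - 1)/(j - 3)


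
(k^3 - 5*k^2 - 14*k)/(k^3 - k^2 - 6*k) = (k - 7)/(k - 3)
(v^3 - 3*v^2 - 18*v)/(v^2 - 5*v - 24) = v*(v - 6)/(v - 8)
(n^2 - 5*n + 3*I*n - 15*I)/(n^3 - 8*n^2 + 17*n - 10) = (n + 3*I)/(n^2 - 3*n + 2)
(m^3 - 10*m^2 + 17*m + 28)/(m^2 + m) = m - 11 + 28/m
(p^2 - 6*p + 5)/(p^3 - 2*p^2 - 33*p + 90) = (p - 1)/(p^2 + 3*p - 18)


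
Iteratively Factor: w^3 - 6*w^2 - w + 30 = (w - 3)*(w^2 - 3*w - 10) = (w - 3)*(w + 2)*(w - 5)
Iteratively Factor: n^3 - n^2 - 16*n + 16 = (n - 4)*(n^2 + 3*n - 4) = (n - 4)*(n - 1)*(n + 4)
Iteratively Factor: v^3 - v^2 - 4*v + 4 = (v - 1)*(v^2 - 4) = (v - 2)*(v - 1)*(v + 2)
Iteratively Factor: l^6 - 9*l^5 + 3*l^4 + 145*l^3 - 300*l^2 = (l - 3)*(l^5 - 6*l^4 - 15*l^3 + 100*l^2) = (l - 3)*(l + 4)*(l^4 - 10*l^3 + 25*l^2) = (l - 5)*(l - 3)*(l + 4)*(l^3 - 5*l^2) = (l - 5)^2*(l - 3)*(l + 4)*(l^2) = l*(l - 5)^2*(l - 3)*(l + 4)*(l)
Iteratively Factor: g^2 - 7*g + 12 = (g - 3)*(g - 4)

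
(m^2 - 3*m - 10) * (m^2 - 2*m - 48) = m^4 - 5*m^3 - 52*m^2 + 164*m + 480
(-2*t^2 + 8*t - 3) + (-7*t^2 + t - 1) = -9*t^2 + 9*t - 4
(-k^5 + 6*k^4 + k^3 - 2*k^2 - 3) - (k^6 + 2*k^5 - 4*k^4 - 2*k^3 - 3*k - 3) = -k^6 - 3*k^5 + 10*k^4 + 3*k^3 - 2*k^2 + 3*k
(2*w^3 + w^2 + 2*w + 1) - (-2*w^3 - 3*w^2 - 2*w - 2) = 4*w^3 + 4*w^2 + 4*w + 3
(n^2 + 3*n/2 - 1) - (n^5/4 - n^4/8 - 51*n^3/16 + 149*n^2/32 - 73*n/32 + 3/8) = -n^5/4 + n^4/8 + 51*n^3/16 - 117*n^2/32 + 121*n/32 - 11/8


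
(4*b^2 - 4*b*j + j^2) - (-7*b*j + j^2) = 4*b^2 + 3*b*j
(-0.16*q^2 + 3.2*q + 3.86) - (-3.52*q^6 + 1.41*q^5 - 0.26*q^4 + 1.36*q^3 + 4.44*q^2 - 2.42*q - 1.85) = 3.52*q^6 - 1.41*q^5 + 0.26*q^4 - 1.36*q^3 - 4.6*q^2 + 5.62*q + 5.71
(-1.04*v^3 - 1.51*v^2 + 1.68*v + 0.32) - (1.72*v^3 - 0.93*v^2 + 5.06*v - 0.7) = -2.76*v^3 - 0.58*v^2 - 3.38*v + 1.02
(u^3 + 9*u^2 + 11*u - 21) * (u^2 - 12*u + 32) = u^5 - 3*u^4 - 65*u^3 + 135*u^2 + 604*u - 672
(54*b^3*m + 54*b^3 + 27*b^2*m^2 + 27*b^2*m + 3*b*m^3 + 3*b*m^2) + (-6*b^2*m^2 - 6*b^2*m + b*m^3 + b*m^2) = 54*b^3*m + 54*b^3 + 21*b^2*m^2 + 21*b^2*m + 4*b*m^3 + 4*b*m^2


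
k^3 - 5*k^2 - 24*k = k*(k - 8)*(k + 3)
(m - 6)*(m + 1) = m^2 - 5*m - 6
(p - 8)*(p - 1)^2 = p^3 - 10*p^2 + 17*p - 8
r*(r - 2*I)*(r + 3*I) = r^3 + I*r^2 + 6*r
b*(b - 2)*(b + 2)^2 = b^4 + 2*b^3 - 4*b^2 - 8*b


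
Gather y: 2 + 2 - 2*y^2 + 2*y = -2*y^2 + 2*y + 4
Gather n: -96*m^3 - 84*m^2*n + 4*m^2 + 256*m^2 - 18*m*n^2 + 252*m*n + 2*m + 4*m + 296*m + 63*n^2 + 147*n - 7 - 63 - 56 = -96*m^3 + 260*m^2 + 302*m + n^2*(63 - 18*m) + n*(-84*m^2 + 252*m + 147) - 126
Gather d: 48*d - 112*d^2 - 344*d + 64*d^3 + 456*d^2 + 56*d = 64*d^3 + 344*d^2 - 240*d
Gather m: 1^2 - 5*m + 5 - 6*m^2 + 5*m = 6 - 6*m^2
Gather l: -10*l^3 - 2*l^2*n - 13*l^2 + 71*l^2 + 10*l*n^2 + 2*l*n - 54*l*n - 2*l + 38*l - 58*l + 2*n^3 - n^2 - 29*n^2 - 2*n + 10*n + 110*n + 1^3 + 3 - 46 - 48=-10*l^3 + l^2*(58 - 2*n) + l*(10*n^2 - 52*n - 22) + 2*n^3 - 30*n^2 + 118*n - 90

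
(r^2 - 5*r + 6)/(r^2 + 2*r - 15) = (r - 2)/(r + 5)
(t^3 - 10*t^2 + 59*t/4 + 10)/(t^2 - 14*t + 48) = (t^2 - 2*t - 5/4)/(t - 6)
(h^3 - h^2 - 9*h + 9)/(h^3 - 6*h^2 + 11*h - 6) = (h + 3)/(h - 2)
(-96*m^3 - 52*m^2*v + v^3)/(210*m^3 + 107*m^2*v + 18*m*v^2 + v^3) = (-16*m^2 - 6*m*v + v^2)/(35*m^2 + 12*m*v + v^2)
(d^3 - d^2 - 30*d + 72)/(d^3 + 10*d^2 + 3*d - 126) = (d - 4)/(d + 7)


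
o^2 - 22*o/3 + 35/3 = (o - 5)*(o - 7/3)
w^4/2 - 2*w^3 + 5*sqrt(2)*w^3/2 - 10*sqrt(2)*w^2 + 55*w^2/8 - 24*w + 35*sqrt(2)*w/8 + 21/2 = (w/2 + sqrt(2))*(w - 7/2)*(w - 1/2)*(w + 3*sqrt(2))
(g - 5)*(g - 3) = g^2 - 8*g + 15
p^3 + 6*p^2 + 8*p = p*(p + 2)*(p + 4)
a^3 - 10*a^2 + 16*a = a*(a - 8)*(a - 2)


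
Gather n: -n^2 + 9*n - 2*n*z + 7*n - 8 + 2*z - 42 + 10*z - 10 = -n^2 + n*(16 - 2*z) + 12*z - 60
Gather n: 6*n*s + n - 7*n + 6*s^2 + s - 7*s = n*(6*s - 6) + 6*s^2 - 6*s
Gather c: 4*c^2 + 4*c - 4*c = 4*c^2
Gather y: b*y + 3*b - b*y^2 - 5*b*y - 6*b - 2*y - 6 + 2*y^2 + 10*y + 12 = -3*b + y^2*(2 - b) + y*(8 - 4*b) + 6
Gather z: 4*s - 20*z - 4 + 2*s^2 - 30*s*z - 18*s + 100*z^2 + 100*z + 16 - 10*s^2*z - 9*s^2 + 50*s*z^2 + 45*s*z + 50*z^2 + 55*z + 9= -7*s^2 - 14*s + z^2*(50*s + 150) + z*(-10*s^2 + 15*s + 135) + 21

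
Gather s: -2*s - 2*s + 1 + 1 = 2 - 4*s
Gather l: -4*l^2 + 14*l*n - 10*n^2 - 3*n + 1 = -4*l^2 + 14*l*n - 10*n^2 - 3*n + 1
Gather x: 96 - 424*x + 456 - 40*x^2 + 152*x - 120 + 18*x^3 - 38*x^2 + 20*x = 18*x^3 - 78*x^2 - 252*x + 432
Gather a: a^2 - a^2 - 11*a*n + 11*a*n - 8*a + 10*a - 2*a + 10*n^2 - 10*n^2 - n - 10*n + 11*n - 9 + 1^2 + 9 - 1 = 0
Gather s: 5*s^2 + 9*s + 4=5*s^2 + 9*s + 4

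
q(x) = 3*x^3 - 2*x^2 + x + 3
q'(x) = 9*x^2 - 4*x + 1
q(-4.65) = -346.53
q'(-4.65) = 214.20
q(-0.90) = -1.71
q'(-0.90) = 11.89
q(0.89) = 4.42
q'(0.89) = 4.57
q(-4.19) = -256.98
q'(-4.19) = 175.76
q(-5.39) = -530.27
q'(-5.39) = 284.03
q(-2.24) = -42.99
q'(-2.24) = 55.12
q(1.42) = 8.98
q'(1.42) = 13.47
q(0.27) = 3.18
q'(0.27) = 0.58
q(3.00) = 69.00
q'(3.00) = 70.00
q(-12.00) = -5481.00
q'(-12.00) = 1345.00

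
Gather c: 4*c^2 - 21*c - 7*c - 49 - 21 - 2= 4*c^2 - 28*c - 72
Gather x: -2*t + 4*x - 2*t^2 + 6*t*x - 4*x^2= -2*t^2 - 2*t - 4*x^2 + x*(6*t + 4)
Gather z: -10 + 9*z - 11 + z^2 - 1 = z^2 + 9*z - 22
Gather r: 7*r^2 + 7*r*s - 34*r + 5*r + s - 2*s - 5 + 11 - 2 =7*r^2 + r*(7*s - 29) - s + 4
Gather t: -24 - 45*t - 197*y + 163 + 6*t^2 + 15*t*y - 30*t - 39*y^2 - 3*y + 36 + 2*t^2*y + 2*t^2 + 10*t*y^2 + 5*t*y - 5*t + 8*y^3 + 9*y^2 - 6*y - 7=t^2*(2*y + 8) + t*(10*y^2 + 20*y - 80) + 8*y^3 - 30*y^2 - 206*y + 168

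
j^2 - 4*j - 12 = (j - 6)*(j + 2)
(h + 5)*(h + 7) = h^2 + 12*h + 35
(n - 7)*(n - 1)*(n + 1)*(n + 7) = n^4 - 50*n^2 + 49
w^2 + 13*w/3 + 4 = (w + 4/3)*(w + 3)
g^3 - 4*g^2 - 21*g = g*(g - 7)*(g + 3)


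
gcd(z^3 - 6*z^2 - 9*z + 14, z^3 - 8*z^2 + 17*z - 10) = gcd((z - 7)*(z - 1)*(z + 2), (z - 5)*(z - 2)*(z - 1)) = z - 1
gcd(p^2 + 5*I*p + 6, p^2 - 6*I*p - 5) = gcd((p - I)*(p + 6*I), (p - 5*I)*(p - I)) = p - I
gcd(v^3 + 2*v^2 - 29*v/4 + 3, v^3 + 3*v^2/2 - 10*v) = v + 4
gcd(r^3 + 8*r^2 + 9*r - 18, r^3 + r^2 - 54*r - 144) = r^2 + 9*r + 18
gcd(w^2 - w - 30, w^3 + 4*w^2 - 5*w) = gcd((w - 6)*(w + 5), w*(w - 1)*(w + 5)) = w + 5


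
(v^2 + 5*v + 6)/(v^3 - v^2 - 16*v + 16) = (v^2 + 5*v + 6)/(v^3 - v^2 - 16*v + 16)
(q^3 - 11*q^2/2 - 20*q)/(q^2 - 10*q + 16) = q*(2*q + 5)/(2*(q - 2))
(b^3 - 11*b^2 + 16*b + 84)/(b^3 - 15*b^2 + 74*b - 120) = (b^2 - 5*b - 14)/(b^2 - 9*b + 20)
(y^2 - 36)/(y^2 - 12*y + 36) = (y + 6)/(y - 6)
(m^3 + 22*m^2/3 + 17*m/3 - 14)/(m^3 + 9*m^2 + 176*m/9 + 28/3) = 3*(m - 1)/(3*m + 2)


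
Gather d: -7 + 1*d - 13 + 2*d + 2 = 3*d - 18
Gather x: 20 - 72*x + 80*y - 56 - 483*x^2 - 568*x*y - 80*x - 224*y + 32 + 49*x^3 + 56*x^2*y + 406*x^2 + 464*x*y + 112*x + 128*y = 49*x^3 + x^2*(56*y - 77) + x*(-104*y - 40) - 16*y - 4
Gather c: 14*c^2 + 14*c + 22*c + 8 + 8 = 14*c^2 + 36*c + 16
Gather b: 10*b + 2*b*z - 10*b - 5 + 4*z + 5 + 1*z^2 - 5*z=2*b*z + z^2 - z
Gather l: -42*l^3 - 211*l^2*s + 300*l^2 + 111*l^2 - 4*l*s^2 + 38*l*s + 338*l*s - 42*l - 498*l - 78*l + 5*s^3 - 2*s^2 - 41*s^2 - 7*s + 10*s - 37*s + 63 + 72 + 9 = -42*l^3 + l^2*(411 - 211*s) + l*(-4*s^2 + 376*s - 618) + 5*s^3 - 43*s^2 - 34*s + 144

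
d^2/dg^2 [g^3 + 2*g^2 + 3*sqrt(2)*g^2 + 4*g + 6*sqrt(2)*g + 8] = 6*g + 4 + 6*sqrt(2)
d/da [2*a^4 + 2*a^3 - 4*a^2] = 2*a*(4*a^2 + 3*a - 4)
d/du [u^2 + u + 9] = 2*u + 1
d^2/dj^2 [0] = 0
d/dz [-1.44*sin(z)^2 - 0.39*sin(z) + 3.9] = -(2.88*sin(z) + 0.39)*cos(z)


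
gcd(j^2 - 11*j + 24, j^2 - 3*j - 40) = j - 8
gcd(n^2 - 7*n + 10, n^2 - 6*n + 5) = n - 5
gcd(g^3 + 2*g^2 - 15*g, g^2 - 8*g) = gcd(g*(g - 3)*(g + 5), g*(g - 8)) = g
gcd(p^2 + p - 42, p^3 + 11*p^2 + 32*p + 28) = p + 7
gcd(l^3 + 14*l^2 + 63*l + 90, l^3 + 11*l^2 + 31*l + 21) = l + 3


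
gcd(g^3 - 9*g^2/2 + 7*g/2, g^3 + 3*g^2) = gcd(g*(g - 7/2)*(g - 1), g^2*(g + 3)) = g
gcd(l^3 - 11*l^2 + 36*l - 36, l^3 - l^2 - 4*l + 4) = l - 2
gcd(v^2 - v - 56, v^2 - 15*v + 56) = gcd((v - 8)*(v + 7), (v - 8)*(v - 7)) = v - 8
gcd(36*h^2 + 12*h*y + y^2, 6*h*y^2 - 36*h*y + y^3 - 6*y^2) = 6*h + y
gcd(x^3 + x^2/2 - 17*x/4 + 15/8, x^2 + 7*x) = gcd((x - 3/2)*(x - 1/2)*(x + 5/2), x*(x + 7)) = 1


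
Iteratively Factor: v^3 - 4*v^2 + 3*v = (v - 3)*(v^2 - v) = v*(v - 3)*(v - 1)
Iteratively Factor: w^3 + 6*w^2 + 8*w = (w)*(w^2 + 6*w + 8) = w*(w + 4)*(w + 2)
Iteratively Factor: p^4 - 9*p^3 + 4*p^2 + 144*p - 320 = (p + 4)*(p^3 - 13*p^2 + 56*p - 80) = (p - 4)*(p + 4)*(p^2 - 9*p + 20) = (p - 5)*(p - 4)*(p + 4)*(p - 4)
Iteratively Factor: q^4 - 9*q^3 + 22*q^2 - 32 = (q - 4)*(q^3 - 5*q^2 + 2*q + 8) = (q - 4)*(q + 1)*(q^2 - 6*q + 8) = (q - 4)*(q - 2)*(q + 1)*(q - 4)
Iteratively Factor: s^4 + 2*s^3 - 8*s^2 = (s)*(s^3 + 2*s^2 - 8*s) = s^2*(s^2 + 2*s - 8) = s^2*(s - 2)*(s + 4)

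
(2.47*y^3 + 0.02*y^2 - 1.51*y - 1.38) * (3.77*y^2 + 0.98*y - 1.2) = 9.3119*y^5 + 2.496*y^4 - 8.6371*y^3 - 6.7064*y^2 + 0.4596*y + 1.656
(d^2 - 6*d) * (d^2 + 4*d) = d^4 - 2*d^3 - 24*d^2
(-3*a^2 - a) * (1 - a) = 3*a^3 - 2*a^2 - a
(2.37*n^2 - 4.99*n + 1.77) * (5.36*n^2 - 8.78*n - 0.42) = 12.7032*n^4 - 47.555*n^3 + 52.304*n^2 - 13.4448*n - 0.7434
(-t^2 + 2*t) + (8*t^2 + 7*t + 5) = 7*t^2 + 9*t + 5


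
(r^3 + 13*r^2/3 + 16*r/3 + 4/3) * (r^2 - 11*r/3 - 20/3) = r^5 + 2*r^4/3 - 155*r^3/9 - 424*r^2/9 - 364*r/9 - 80/9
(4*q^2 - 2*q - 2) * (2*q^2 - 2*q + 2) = 8*q^4 - 12*q^3 + 8*q^2 - 4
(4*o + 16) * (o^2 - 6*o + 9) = 4*o^3 - 8*o^2 - 60*o + 144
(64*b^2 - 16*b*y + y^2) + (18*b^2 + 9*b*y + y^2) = 82*b^2 - 7*b*y + 2*y^2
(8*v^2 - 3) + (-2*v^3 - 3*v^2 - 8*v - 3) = -2*v^3 + 5*v^2 - 8*v - 6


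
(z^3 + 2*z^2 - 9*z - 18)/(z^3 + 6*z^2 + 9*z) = (z^2 - z - 6)/(z*(z + 3))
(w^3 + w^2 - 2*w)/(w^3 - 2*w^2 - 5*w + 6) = w/(w - 3)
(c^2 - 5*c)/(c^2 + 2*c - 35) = c/(c + 7)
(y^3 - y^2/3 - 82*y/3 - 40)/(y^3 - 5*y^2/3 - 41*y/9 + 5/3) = 3*(y^2 - 2*y - 24)/(3*y^2 - 10*y + 3)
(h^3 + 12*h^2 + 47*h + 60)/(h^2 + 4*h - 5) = (h^2 + 7*h + 12)/(h - 1)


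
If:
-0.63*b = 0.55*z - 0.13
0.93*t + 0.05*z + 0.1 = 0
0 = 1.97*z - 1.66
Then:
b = -0.53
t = -0.15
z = 0.84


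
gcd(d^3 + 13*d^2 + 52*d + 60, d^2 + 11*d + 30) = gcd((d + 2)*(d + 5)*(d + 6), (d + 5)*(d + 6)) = d^2 + 11*d + 30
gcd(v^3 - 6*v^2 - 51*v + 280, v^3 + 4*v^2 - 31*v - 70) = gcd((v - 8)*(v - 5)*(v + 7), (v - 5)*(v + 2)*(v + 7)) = v^2 + 2*v - 35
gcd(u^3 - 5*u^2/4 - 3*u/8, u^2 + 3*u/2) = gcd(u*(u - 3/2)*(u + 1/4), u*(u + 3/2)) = u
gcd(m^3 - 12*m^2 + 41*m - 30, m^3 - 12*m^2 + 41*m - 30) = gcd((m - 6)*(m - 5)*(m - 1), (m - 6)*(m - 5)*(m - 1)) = m^3 - 12*m^2 + 41*m - 30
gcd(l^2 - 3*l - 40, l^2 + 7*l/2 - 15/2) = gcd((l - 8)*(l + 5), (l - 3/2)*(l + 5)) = l + 5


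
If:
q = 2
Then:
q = 2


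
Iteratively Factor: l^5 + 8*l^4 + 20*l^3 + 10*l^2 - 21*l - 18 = (l - 1)*(l^4 + 9*l^3 + 29*l^2 + 39*l + 18) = (l - 1)*(l + 3)*(l^3 + 6*l^2 + 11*l + 6) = (l - 1)*(l + 3)^2*(l^2 + 3*l + 2) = (l - 1)*(l + 1)*(l + 3)^2*(l + 2)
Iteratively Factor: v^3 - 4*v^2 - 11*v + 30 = (v - 5)*(v^2 + v - 6) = (v - 5)*(v + 3)*(v - 2)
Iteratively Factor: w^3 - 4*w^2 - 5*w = (w + 1)*(w^2 - 5*w) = w*(w + 1)*(w - 5)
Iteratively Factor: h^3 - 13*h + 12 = (h - 3)*(h^2 + 3*h - 4) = (h - 3)*(h - 1)*(h + 4)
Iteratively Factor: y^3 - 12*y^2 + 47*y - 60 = (y - 4)*(y^2 - 8*y + 15) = (y - 5)*(y - 4)*(y - 3)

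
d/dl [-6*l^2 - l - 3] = -12*l - 1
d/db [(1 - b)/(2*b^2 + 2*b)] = (b^2 - 2*b - 1)/(2*b^2*(b^2 + 2*b + 1))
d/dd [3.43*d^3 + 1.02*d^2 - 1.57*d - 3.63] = 10.29*d^2 + 2.04*d - 1.57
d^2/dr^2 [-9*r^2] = -18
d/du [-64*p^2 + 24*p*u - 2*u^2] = 24*p - 4*u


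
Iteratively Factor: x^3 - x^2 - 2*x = (x)*(x^2 - x - 2) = x*(x - 2)*(x + 1)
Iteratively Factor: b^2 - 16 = (b + 4)*(b - 4)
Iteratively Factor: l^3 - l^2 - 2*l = (l - 2)*(l^2 + l) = l*(l - 2)*(l + 1)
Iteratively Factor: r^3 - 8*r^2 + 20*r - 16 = (r - 4)*(r^2 - 4*r + 4) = (r - 4)*(r - 2)*(r - 2)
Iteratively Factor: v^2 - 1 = (v + 1)*(v - 1)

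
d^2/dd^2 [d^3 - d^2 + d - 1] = 6*d - 2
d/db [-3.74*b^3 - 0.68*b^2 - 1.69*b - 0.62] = -11.22*b^2 - 1.36*b - 1.69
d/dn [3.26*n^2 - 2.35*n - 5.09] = 6.52*n - 2.35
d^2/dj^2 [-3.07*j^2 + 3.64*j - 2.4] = -6.14000000000000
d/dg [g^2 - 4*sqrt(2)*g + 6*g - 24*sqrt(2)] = 2*g - 4*sqrt(2) + 6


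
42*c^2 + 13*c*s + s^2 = (6*c + s)*(7*c + s)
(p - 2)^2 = p^2 - 4*p + 4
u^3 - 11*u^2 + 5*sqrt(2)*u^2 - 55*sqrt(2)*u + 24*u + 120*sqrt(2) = (u - 8)*(u - 3)*(u + 5*sqrt(2))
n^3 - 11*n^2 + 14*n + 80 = (n - 8)*(n - 5)*(n + 2)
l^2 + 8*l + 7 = (l + 1)*(l + 7)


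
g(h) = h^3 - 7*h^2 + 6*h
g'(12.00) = 270.00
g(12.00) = 792.00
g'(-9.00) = 375.00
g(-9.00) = -1350.00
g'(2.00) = -10.00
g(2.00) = -8.00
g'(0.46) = 0.19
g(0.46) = 1.38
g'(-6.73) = 236.10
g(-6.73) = -662.25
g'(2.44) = -10.30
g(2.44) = -12.51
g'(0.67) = -2.03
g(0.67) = 1.18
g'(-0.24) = 9.53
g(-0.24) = -1.86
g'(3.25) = -7.81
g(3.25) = -20.11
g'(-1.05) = 24.01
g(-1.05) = -15.18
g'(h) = 3*h^2 - 14*h + 6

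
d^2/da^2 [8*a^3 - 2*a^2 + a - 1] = 48*a - 4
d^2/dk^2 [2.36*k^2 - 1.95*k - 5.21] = 4.72000000000000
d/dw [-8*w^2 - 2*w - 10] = -16*w - 2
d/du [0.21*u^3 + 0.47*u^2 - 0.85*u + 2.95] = 0.63*u^2 + 0.94*u - 0.85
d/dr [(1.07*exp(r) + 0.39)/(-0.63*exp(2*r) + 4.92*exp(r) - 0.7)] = (0.6741*exp(2*r) + 0.4914*exp(r) - 2.6678)*exp(r)/(0.3969*exp(4*r) - 6.1992*exp(3*r) + 25.0884*exp(2*r) - 6.888*exp(r) + 0.49)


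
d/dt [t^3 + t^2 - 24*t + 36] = 3*t^2 + 2*t - 24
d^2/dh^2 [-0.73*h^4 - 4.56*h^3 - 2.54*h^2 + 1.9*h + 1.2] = -8.76*h^2 - 27.36*h - 5.08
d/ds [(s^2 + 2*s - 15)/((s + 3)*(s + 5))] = 6/(s^2 + 6*s + 9)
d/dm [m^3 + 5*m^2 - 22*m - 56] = 3*m^2 + 10*m - 22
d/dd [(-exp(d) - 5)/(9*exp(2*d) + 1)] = (18*(exp(d) + 5)*exp(d) - 9*exp(2*d) - 1)*exp(d)/(9*exp(2*d) + 1)^2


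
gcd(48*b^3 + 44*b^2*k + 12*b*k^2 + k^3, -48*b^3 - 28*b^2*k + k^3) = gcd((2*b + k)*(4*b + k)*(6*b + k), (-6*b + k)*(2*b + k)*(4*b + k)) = 8*b^2 + 6*b*k + k^2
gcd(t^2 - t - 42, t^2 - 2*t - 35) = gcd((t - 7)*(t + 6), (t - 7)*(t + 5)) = t - 7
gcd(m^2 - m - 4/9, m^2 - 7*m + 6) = 1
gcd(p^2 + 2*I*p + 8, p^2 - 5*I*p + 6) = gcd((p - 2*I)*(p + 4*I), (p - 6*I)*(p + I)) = 1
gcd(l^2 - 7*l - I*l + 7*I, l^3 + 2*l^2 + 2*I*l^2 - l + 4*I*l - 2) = 1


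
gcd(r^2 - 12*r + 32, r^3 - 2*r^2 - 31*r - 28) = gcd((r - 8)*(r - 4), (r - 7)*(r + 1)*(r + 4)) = 1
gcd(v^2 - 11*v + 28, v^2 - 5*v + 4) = v - 4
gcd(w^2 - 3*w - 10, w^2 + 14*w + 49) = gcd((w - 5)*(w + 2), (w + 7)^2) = 1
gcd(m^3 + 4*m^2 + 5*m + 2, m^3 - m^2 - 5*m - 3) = m^2 + 2*m + 1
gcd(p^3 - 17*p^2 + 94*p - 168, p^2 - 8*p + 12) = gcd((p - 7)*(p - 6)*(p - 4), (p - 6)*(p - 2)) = p - 6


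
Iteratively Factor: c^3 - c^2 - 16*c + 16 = (c - 4)*(c^2 + 3*c - 4) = (c - 4)*(c - 1)*(c + 4)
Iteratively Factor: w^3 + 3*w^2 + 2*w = (w)*(w^2 + 3*w + 2) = w*(w + 1)*(w + 2)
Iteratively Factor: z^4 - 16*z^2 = (z)*(z^3 - 16*z) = z^2*(z^2 - 16) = z^2*(z - 4)*(z + 4)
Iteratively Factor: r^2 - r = (r)*(r - 1)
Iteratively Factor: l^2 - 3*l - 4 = (l + 1)*(l - 4)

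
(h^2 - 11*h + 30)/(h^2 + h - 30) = (h - 6)/(h + 6)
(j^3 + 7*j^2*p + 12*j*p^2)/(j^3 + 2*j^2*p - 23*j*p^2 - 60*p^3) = j/(j - 5*p)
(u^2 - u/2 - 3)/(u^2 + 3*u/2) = (u - 2)/u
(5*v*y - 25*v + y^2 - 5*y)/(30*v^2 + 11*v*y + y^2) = (y - 5)/(6*v + y)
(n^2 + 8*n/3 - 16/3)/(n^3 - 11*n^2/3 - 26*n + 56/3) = (3*n - 4)/(3*n^2 - 23*n + 14)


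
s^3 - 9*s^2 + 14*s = s*(s - 7)*(s - 2)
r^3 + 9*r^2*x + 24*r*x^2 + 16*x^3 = (r + x)*(r + 4*x)^2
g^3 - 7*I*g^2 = g^2*(g - 7*I)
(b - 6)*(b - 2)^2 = b^3 - 10*b^2 + 28*b - 24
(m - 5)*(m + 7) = m^2 + 2*m - 35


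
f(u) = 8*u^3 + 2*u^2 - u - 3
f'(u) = 24*u^2 + 4*u - 1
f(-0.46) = -2.90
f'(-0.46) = 2.24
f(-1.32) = -16.59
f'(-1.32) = 35.54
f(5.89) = 1695.19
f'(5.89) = 855.17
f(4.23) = 634.05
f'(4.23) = 445.35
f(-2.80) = -160.14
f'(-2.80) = 175.96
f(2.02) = 69.08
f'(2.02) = 105.01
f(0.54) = -1.70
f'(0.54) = 8.16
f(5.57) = 1435.95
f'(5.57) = 765.88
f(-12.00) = -13527.00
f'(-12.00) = 3407.00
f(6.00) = 1791.00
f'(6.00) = 887.00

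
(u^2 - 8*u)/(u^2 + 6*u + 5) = u*(u - 8)/(u^2 + 6*u + 5)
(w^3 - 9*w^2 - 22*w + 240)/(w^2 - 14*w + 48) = w + 5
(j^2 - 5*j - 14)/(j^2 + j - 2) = (j - 7)/(j - 1)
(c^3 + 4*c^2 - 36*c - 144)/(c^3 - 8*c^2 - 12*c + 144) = (c + 6)/(c - 6)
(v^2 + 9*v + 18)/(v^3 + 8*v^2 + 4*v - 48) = (v + 3)/(v^2 + 2*v - 8)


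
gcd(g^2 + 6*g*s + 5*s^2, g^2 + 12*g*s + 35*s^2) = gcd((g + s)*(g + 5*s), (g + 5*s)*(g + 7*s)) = g + 5*s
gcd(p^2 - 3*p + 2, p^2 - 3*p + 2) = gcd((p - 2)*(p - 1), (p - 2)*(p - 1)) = p^2 - 3*p + 2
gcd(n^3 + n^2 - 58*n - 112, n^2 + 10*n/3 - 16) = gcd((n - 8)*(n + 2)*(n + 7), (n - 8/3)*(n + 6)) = 1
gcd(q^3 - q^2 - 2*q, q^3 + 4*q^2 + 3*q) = q^2 + q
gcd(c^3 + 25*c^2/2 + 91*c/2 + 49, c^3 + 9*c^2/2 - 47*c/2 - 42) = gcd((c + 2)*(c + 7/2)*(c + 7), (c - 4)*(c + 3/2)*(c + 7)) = c + 7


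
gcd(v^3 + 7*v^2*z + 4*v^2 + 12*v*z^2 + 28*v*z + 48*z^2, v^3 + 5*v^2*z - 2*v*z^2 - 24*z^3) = v^2 + 7*v*z + 12*z^2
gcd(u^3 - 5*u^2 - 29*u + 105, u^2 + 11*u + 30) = u + 5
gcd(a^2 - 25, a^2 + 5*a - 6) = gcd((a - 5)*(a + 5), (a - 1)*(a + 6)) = 1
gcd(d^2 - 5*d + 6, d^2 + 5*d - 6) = 1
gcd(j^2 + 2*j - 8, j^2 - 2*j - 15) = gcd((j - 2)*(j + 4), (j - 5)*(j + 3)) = 1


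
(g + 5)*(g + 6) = g^2 + 11*g + 30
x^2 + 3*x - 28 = (x - 4)*(x + 7)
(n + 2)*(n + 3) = n^2 + 5*n + 6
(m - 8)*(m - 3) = m^2 - 11*m + 24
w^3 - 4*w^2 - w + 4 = (w - 4)*(w - 1)*(w + 1)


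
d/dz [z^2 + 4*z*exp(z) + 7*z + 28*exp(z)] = 4*z*exp(z) + 2*z + 32*exp(z) + 7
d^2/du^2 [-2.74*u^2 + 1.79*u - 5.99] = -5.48000000000000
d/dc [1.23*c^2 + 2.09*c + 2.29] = 2.46*c + 2.09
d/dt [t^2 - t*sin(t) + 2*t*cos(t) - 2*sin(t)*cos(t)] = -2*t*sin(t) - t*cos(t) + 2*t - sin(t) + 2*cos(t) - 2*cos(2*t)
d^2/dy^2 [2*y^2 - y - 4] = 4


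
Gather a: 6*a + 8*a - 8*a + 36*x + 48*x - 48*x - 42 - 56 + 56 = 6*a + 36*x - 42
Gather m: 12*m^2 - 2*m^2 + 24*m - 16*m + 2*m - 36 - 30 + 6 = 10*m^2 + 10*m - 60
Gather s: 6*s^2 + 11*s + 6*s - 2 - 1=6*s^2 + 17*s - 3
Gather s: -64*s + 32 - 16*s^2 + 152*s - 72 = -16*s^2 + 88*s - 40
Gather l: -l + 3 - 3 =-l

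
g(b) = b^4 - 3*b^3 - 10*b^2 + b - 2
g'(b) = 4*b^3 - 9*b^2 - 20*b + 1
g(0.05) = -1.98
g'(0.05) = -0.02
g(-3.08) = 77.70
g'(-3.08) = -139.65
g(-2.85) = 49.35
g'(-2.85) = -107.70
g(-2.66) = 31.11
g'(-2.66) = -84.76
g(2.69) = -77.71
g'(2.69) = -40.06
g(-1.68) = -9.71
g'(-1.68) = -9.77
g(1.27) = -20.40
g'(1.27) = -30.72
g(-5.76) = 1334.53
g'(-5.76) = -946.81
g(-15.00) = 58483.00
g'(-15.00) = -15224.00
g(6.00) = 292.00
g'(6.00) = 421.00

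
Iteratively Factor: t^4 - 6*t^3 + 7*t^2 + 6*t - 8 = (t - 4)*(t^3 - 2*t^2 - t + 2) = (t - 4)*(t - 1)*(t^2 - t - 2) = (t - 4)*(t - 1)*(t + 1)*(t - 2)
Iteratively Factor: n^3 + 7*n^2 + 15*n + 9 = (n + 3)*(n^2 + 4*n + 3) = (n + 3)^2*(n + 1)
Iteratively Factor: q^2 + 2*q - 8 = (q + 4)*(q - 2)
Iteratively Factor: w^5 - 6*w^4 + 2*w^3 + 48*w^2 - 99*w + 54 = (w - 3)*(w^4 - 3*w^3 - 7*w^2 + 27*w - 18) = (w - 3)^2*(w^3 - 7*w + 6) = (w - 3)^2*(w - 1)*(w^2 + w - 6) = (w - 3)^2*(w - 2)*(w - 1)*(w + 3)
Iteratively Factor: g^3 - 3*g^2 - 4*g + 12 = (g - 2)*(g^2 - g - 6) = (g - 3)*(g - 2)*(g + 2)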